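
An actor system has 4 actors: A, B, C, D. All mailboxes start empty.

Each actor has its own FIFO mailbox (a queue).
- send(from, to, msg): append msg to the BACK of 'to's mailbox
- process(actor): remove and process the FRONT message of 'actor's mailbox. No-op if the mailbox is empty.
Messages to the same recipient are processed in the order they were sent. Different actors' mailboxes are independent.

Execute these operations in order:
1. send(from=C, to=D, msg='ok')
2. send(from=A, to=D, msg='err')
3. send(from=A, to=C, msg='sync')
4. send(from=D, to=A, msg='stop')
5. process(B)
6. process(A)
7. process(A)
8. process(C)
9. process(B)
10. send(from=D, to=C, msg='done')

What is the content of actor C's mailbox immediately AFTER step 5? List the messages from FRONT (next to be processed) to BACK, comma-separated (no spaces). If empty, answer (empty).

After 1 (send(from=C, to=D, msg='ok')): A:[] B:[] C:[] D:[ok]
After 2 (send(from=A, to=D, msg='err')): A:[] B:[] C:[] D:[ok,err]
After 3 (send(from=A, to=C, msg='sync')): A:[] B:[] C:[sync] D:[ok,err]
After 4 (send(from=D, to=A, msg='stop')): A:[stop] B:[] C:[sync] D:[ok,err]
After 5 (process(B)): A:[stop] B:[] C:[sync] D:[ok,err]

sync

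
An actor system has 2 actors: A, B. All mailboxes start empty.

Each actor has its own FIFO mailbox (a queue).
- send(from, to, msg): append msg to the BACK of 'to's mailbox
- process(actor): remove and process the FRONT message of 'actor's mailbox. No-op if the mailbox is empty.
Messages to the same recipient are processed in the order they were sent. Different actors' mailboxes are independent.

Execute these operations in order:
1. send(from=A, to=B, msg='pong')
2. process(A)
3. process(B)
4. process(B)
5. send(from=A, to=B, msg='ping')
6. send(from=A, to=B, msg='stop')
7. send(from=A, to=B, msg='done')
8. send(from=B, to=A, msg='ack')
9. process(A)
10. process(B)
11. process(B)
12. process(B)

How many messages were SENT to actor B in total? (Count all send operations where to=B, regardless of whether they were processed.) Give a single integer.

After 1 (send(from=A, to=B, msg='pong')): A:[] B:[pong]
After 2 (process(A)): A:[] B:[pong]
After 3 (process(B)): A:[] B:[]
After 4 (process(B)): A:[] B:[]
After 5 (send(from=A, to=B, msg='ping')): A:[] B:[ping]
After 6 (send(from=A, to=B, msg='stop')): A:[] B:[ping,stop]
After 7 (send(from=A, to=B, msg='done')): A:[] B:[ping,stop,done]
After 8 (send(from=B, to=A, msg='ack')): A:[ack] B:[ping,stop,done]
After 9 (process(A)): A:[] B:[ping,stop,done]
After 10 (process(B)): A:[] B:[stop,done]
After 11 (process(B)): A:[] B:[done]
After 12 (process(B)): A:[] B:[]

Answer: 4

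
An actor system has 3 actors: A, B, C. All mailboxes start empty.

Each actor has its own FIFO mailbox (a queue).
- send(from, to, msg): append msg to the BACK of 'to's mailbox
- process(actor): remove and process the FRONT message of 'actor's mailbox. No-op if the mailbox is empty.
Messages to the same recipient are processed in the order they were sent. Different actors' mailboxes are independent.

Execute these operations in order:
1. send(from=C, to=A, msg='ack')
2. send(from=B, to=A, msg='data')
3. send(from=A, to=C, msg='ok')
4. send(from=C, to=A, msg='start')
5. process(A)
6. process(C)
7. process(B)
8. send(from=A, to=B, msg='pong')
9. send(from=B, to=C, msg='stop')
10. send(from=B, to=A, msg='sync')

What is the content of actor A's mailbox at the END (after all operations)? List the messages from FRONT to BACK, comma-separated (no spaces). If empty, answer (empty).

Answer: data,start,sync

Derivation:
After 1 (send(from=C, to=A, msg='ack')): A:[ack] B:[] C:[]
After 2 (send(from=B, to=A, msg='data')): A:[ack,data] B:[] C:[]
After 3 (send(from=A, to=C, msg='ok')): A:[ack,data] B:[] C:[ok]
After 4 (send(from=C, to=A, msg='start')): A:[ack,data,start] B:[] C:[ok]
After 5 (process(A)): A:[data,start] B:[] C:[ok]
After 6 (process(C)): A:[data,start] B:[] C:[]
After 7 (process(B)): A:[data,start] B:[] C:[]
After 8 (send(from=A, to=B, msg='pong')): A:[data,start] B:[pong] C:[]
After 9 (send(from=B, to=C, msg='stop')): A:[data,start] B:[pong] C:[stop]
After 10 (send(from=B, to=A, msg='sync')): A:[data,start,sync] B:[pong] C:[stop]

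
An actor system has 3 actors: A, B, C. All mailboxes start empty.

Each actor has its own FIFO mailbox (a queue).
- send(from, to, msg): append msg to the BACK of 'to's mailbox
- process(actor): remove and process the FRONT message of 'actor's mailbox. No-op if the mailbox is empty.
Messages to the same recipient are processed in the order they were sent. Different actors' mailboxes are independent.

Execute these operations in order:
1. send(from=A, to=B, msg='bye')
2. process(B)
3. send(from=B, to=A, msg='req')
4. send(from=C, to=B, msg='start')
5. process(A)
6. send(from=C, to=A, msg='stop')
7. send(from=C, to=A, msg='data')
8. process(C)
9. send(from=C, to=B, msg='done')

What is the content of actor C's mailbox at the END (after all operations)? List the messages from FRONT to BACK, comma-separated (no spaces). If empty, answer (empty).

After 1 (send(from=A, to=B, msg='bye')): A:[] B:[bye] C:[]
After 2 (process(B)): A:[] B:[] C:[]
After 3 (send(from=B, to=A, msg='req')): A:[req] B:[] C:[]
After 4 (send(from=C, to=B, msg='start')): A:[req] B:[start] C:[]
After 5 (process(A)): A:[] B:[start] C:[]
After 6 (send(from=C, to=A, msg='stop')): A:[stop] B:[start] C:[]
After 7 (send(from=C, to=A, msg='data')): A:[stop,data] B:[start] C:[]
After 8 (process(C)): A:[stop,data] B:[start] C:[]
After 9 (send(from=C, to=B, msg='done')): A:[stop,data] B:[start,done] C:[]

Answer: (empty)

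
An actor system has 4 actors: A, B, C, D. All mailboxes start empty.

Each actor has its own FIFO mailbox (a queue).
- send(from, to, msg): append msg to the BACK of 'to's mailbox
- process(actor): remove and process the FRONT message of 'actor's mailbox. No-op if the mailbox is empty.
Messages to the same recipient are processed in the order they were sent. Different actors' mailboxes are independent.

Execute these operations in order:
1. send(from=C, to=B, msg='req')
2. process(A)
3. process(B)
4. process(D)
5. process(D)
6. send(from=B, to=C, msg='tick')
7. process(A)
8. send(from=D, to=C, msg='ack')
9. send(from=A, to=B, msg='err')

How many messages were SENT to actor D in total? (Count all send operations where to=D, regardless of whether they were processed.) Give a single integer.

After 1 (send(from=C, to=B, msg='req')): A:[] B:[req] C:[] D:[]
After 2 (process(A)): A:[] B:[req] C:[] D:[]
After 3 (process(B)): A:[] B:[] C:[] D:[]
After 4 (process(D)): A:[] B:[] C:[] D:[]
After 5 (process(D)): A:[] B:[] C:[] D:[]
After 6 (send(from=B, to=C, msg='tick')): A:[] B:[] C:[tick] D:[]
After 7 (process(A)): A:[] B:[] C:[tick] D:[]
After 8 (send(from=D, to=C, msg='ack')): A:[] B:[] C:[tick,ack] D:[]
After 9 (send(from=A, to=B, msg='err')): A:[] B:[err] C:[tick,ack] D:[]

Answer: 0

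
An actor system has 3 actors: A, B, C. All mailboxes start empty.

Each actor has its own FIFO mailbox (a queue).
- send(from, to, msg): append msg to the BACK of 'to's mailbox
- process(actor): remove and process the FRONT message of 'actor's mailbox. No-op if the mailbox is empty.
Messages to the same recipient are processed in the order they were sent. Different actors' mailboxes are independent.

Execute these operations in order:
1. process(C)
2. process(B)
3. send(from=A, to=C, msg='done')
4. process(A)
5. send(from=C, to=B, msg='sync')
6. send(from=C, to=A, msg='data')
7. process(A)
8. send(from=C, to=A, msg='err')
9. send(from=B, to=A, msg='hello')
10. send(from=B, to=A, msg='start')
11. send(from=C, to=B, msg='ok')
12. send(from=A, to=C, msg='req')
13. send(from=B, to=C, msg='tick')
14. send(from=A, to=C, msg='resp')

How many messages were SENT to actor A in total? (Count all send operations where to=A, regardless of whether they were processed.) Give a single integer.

After 1 (process(C)): A:[] B:[] C:[]
After 2 (process(B)): A:[] B:[] C:[]
After 3 (send(from=A, to=C, msg='done')): A:[] B:[] C:[done]
After 4 (process(A)): A:[] B:[] C:[done]
After 5 (send(from=C, to=B, msg='sync')): A:[] B:[sync] C:[done]
After 6 (send(from=C, to=A, msg='data')): A:[data] B:[sync] C:[done]
After 7 (process(A)): A:[] B:[sync] C:[done]
After 8 (send(from=C, to=A, msg='err')): A:[err] B:[sync] C:[done]
After 9 (send(from=B, to=A, msg='hello')): A:[err,hello] B:[sync] C:[done]
After 10 (send(from=B, to=A, msg='start')): A:[err,hello,start] B:[sync] C:[done]
After 11 (send(from=C, to=B, msg='ok')): A:[err,hello,start] B:[sync,ok] C:[done]
After 12 (send(from=A, to=C, msg='req')): A:[err,hello,start] B:[sync,ok] C:[done,req]
After 13 (send(from=B, to=C, msg='tick')): A:[err,hello,start] B:[sync,ok] C:[done,req,tick]
After 14 (send(from=A, to=C, msg='resp')): A:[err,hello,start] B:[sync,ok] C:[done,req,tick,resp]

Answer: 4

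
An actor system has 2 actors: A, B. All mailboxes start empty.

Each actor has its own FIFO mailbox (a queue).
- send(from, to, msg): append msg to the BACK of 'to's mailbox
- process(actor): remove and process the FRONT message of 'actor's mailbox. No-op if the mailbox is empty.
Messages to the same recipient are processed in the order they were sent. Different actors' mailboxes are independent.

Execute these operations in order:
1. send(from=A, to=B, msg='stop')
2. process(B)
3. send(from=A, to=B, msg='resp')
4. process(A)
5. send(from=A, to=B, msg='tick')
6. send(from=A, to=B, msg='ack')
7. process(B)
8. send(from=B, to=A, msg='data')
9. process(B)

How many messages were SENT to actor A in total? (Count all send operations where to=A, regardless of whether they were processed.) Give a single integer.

After 1 (send(from=A, to=B, msg='stop')): A:[] B:[stop]
After 2 (process(B)): A:[] B:[]
After 3 (send(from=A, to=B, msg='resp')): A:[] B:[resp]
After 4 (process(A)): A:[] B:[resp]
After 5 (send(from=A, to=B, msg='tick')): A:[] B:[resp,tick]
After 6 (send(from=A, to=B, msg='ack')): A:[] B:[resp,tick,ack]
After 7 (process(B)): A:[] B:[tick,ack]
After 8 (send(from=B, to=A, msg='data')): A:[data] B:[tick,ack]
After 9 (process(B)): A:[data] B:[ack]

Answer: 1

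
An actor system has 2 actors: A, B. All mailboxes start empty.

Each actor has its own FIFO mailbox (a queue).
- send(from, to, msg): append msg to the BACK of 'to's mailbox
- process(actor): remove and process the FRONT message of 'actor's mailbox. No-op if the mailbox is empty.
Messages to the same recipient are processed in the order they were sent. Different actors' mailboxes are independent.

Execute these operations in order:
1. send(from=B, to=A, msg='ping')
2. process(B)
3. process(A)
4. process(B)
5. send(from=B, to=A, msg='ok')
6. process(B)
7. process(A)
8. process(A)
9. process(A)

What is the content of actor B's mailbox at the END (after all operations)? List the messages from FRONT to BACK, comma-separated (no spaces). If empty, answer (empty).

After 1 (send(from=B, to=A, msg='ping')): A:[ping] B:[]
After 2 (process(B)): A:[ping] B:[]
After 3 (process(A)): A:[] B:[]
After 4 (process(B)): A:[] B:[]
After 5 (send(from=B, to=A, msg='ok')): A:[ok] B:[]
After 6 (process(B)): A:[ok] B:[]
After 7 (process(A)): A:[] B:[]
After 8 (process(A)): A:[] B:[]
After 9 (process(A)): A:[] B:[]

Answer: (empty)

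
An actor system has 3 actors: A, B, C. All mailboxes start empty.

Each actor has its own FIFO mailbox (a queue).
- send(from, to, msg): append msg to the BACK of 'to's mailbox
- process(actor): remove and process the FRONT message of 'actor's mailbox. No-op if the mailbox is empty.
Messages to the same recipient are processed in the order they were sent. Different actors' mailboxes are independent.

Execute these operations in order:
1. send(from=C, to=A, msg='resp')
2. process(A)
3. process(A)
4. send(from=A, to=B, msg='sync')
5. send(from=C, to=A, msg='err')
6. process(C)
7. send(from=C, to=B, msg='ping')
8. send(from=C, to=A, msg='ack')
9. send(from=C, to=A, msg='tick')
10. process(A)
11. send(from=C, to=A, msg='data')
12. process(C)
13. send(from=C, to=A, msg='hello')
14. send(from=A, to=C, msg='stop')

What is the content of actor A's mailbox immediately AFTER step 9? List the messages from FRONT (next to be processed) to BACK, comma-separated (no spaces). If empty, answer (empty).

After 1 (send(from=C, to=A, msg='resp')): A:[resp] B:[] C:[]
After 2 (process(A)): A:[] B:[] C:[]
After 3 (process(A)): A:[] B:[] C:[]
After 4 (send(from=A, to=B, msg='sync')): A:[] B:[sync] C:[]
After 5 (send(from=C, to=A, msg='err')): A:[err] B:[sync] C:[]
After 6 (process(C)): A:[err] B:[sync] C:[]
After 7 (send(from=C, to=B, msg='ping')): A:[err] B:[sync,ping] C:[]
After 8 (send(from=C, to=A, msg='ack')): A:[err,ack] B:[sync,ping] C:[]
After 9 (send(from=C, to=A, msg='tick')): A:[err,ack,tick] B:[sync,ping] C:[]

err,ack,tick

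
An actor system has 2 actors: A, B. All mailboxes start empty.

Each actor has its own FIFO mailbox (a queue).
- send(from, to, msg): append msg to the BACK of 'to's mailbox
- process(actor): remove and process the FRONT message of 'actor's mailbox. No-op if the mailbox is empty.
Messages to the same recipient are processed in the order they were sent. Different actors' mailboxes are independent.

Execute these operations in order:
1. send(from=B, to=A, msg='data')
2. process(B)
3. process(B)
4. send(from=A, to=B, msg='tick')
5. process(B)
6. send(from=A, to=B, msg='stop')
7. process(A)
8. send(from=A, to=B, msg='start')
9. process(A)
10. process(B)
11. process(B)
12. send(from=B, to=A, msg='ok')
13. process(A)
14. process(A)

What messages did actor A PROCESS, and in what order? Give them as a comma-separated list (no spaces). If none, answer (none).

Answer: data,ok

Derivation:
After 1 (send(from=B, to=A, msg='data')): A:[data] B:[]
After 2 (process(B)): A:[data] B:[]
After 3 (process(B)): A:[data] B:[]
After 4 (send(from=A, to=B, msg='tick')): A:[data] B:[tick]
After 5 (process(B)): A:[data] B:[]
After 6 (send(from=A, to=B, msg='stop')): A:[data] B:[stop]
After 7 (process(A)): A:[] B:[stop]
After 8 (send(from=A, to=B, msg='start')): A:[] B:[stop,start]
After 9 (process(A)): A:[] B:[stop,start]
After 10 (process(B)): A:[] B:[start]
After 11 (process(B)): A:[] B:[]
After 12 (send(from=B, to=A, msg='ok')): A:[ok] B:[]
After 13 (process(A)): A:[] B:[]
After 14 (process(A)): A:[] B:[]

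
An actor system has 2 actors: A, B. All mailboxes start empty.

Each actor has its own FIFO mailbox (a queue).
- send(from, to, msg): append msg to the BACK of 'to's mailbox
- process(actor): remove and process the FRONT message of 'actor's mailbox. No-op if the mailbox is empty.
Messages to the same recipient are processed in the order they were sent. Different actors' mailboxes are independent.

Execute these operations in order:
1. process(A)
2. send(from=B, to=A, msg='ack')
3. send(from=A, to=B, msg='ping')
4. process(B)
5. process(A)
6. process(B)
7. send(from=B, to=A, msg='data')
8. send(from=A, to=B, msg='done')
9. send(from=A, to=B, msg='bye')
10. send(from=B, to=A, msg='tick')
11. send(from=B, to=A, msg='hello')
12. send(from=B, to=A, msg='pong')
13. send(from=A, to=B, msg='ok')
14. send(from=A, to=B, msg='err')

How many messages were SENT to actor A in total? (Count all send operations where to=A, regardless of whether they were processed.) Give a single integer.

After 1 (process(A)): A:[] B:[]
After 2 (send(from=B, to=A, msg='ack')): A:[ack] B:[]
After 3 (send(from=A, to=B, msg='ping')): A:[ack] B:[ping]
After 4 (process(B)): A:[ack] B:[]
After 5 (process(A)): A:[] B:[]
After 6 (process(B)): A:[] B:[]
After 7 (send(from=B, to=A, msg='data')): A:[data] B:[]
After 8 (send(from=A, to=B, msg='done')): A:[data] B:[done]
After 9 (send(from=A, to=B, msg='bye')): A:[data] B:[done,bye]
After 10 (send(from=B, to=A, msg='tick')): A:[data,tick] B:[done,bye]
After 11 (send(from=B, to=A, msg='hello')): A:[data,tick,hello] B:[done,bye]
After 12 (send(from=B, to=A, msg='pong')): A:[data,tick,hello,pong] B:[done,bye]
After 13 (send(from=A, to=B, msg='ok')): A:[data,tick,hello,pong] B:[done,bye,ok]
After 14 (send(from=A, to=B, msg='err')): A:[data,tick,hello,pong] B:[done,bye,ok,err]

Answer: 5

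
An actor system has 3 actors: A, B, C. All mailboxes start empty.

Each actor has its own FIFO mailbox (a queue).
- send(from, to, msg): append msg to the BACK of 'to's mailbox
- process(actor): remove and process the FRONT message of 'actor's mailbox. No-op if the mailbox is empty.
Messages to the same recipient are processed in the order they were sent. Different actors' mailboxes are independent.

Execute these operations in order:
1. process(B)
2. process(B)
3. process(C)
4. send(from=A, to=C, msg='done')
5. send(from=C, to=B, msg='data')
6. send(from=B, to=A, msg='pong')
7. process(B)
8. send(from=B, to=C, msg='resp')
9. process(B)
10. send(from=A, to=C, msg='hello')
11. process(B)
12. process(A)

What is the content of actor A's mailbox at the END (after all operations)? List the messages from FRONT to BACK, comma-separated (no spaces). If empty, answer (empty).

After 1 (process(B)): A:[] B:[] C:[]
After 2 (process(B)): A:[] B:[] C:[]
After 3 (process(C)): A:[] B:[] C:[]
After 4 (send(from=A, to=C, msg='done')): A:[] B:[] C:[done]
After 5 (send(from=C, to=B, msg='data')): A:[] B:[data] C:[done]
After 6 (send(from=B, to=A, msg='pong')): A:[pong] B:[data] C:[done]
After 7 (process(B)): A:[pong] B:[] C:[done]
After 8 (send(from=B, to=C, msg='resp')): A:[pong] B:[] C:[done,resp]
After 9 (process(B)): A:[pong] B:[] C:[done,resp]
After 10 (send(from=A, to=C, msg='hello')): A:[pong] B:[] C:[done,resp,hello]
After 11 (process(B)): A:[pong] B:[] C:[done,resp,hello]
After 12 (process(A)): A:[] B:[] C:[done,resp,hello]

Answer: (empty)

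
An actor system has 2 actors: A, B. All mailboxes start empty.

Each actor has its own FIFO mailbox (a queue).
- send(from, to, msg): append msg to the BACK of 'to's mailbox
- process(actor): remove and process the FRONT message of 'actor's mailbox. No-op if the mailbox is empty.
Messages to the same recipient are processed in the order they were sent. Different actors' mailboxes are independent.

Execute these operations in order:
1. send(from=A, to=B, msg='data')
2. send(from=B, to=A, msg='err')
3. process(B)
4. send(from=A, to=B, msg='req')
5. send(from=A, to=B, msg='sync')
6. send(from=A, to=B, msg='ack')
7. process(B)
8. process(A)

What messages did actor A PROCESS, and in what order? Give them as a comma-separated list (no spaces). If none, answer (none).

After 1 (send(from=A, to=B, msg='data')): A:[] B:[data]
After 2 (send(from=B, to=A, msg='err')): A:[err] B:[data]
After 3 (process(B)): A:[err] B:[]
After 4 (send(from=A, to=B, msg='req')): A:[err] B:[req]
After 5 (send(from=A, to=B, msg='sync')): A:[err] B:[req,sync]
After 6 (send(from=A, to=B, msg='ack')): A:[err] B:[req,sync,ack]
After 7 (process(B)): A:[err] B:[sync,ack]
After 8 (process(A)): A:[] B:[sync,ack]

Answer: err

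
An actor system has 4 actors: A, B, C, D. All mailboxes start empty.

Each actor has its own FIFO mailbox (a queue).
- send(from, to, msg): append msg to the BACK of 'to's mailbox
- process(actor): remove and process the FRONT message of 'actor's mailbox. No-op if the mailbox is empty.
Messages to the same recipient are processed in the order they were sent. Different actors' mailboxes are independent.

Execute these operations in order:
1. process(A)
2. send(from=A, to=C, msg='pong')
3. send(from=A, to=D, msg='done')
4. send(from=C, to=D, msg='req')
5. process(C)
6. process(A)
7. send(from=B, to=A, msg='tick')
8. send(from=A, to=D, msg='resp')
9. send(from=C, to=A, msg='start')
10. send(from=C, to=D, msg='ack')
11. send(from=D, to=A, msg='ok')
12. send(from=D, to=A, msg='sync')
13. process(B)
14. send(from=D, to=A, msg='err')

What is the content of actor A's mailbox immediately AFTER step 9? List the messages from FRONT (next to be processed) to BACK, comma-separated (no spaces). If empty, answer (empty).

After 1 (process(A)): A:[] B:[] C:[] D:[]
After 2 (send(from=A, to=C, msg='pong')): A:[] B:[] C:[pong] D:[]
After 3 (send(from=A, to=D, msg='done')): A:[] B:[] C:[pong] D:[done]
After 4 (send(from=C, to=D, msg='req')): A:[] B:[] C:[pong] D:[done,req]
After 5 (process(C)): A:[] B:[] C:[] D:[done,req]
After 6 (process(A)): A:[] B:[] C:[] D:[done,req]
After 7 (send(from=B, to=A, msg='tick')): A:[tick] B:[] C:[] D:[done,req]
After 8 (send(from=A, to=D, msg='resp')): A:[tick] B:[] C:[] D:[done,req,resp]
After 9 (send(from=C, to=A, msg='start')): A:[tick,start] B:[] C:[] D:[done,req,resp]

tick,start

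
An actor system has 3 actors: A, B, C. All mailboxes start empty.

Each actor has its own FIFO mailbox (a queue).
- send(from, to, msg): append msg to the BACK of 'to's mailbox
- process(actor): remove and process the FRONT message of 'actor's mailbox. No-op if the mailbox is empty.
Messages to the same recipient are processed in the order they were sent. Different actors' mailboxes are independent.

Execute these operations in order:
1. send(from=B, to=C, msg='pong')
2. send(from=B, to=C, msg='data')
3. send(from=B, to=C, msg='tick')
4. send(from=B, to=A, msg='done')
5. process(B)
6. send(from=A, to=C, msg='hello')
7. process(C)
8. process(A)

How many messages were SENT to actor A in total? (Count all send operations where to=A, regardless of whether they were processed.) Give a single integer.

Answer: 1

Derivation:
After 1 (send(from=B, to=C, msg='pong')): A:[] B:[] C:[pong]
After 2 (send(from=B, to=C, msg='data')): A:[] B:[] C:[pong,data]
After 3 (send(from=B, to=C, msg='tick')): A:[] B:[] C:[pong,data,tick]
After 4 (send(from=B, to=A, msg='done')): A:[done] B:[] C:[pong,data,tick]
After 5 (process(B)): A:[done] B:[] C:[pong,data,tick]
After 6 (send(from=A, to=C, msg='hello')): A:[done] B:[] C:[pong,data,tick,hello]
After 7 (process(C)): A:[done] B:[] C:[data,tick,hello]
After 8 (process(A)): A:[] B:[] C:[data,tick,hello]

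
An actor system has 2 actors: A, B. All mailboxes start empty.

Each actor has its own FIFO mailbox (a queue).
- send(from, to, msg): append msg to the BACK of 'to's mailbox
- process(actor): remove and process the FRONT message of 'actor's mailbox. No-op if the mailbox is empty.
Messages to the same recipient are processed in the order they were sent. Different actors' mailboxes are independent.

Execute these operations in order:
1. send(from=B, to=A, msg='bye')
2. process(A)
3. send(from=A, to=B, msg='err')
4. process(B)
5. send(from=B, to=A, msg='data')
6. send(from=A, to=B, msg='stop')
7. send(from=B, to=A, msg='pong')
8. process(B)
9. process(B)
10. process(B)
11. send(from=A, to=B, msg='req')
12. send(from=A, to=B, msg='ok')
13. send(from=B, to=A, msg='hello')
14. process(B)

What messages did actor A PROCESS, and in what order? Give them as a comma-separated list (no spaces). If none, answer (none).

After 1 (send(from=B, to=A, msg='bye')): A:[bye] B:[]
After 2 (process(A)): A:[] B:[]
After 3 (send(from=A, to=B, msg='err')): A:[] B:[err]
After 4 (process(B)): A:[] B:[]
After 5 (send(from=B, to=A, msg='data')): A:[data] B:[]
After 6 (send(from=A, to=B, msg='stop')): A:[data] B:[stop]
After 7 (send(from=B, to=A, msg='pong')): A:[data,pong] B:[stop]
After 8 (process(B)): A:[data,pong] B:[]
After 9 (process(B)): A:[data,pong] B:[]
After 10 (process(B)): A:[data,pong] B:[]
After 11 (send(from=A, to=B, msg='req')): A:[data,pong] B:[req]
After 12 (send(from=A, to=B, msg='ok')): A:[data,pong] B:[req,ok]
After 13 (send(from=B, to=A, msg='hello')): A:[data,pong,hello] B:[req,ok]
After 14 (process(B)): A:[data,pong,hello] B:[ok]

Answer: bye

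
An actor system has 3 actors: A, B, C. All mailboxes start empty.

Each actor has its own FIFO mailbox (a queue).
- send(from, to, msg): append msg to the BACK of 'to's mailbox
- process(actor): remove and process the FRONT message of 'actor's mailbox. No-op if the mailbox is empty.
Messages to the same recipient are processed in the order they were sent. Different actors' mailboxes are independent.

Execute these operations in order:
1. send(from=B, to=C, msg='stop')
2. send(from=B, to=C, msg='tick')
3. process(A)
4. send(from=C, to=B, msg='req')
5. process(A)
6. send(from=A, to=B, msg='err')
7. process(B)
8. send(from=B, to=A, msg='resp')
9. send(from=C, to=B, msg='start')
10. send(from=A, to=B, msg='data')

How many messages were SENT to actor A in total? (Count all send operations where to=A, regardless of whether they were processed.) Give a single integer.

After 1 (send(from=B, to=C, msg='stop')): A:[] B:[] C:[stop]
After 2 (send(from=B, to=C, msg='tick')): A:[] B:[] C:[stop,tick]
After 3 (process(A)): A:[] B:[] C:[stop,tick]
After 4 (send(from=C, to=B, msg='req')): A:[] B:[req] C:[stop,tick]
After 5 (process(A)): A:[] B:[req] C:[stop,tick]
After 6 (send(from=A, to=B, msg='err')): A:[] B:[req,err] C:[stop,tick]
After 7 (process(B)): A:[] B:[err] C:[stop,tick]
After 8 (send(from=B, to=A, msg='resp')): A:[resp] B:[err] C:[stop,tick]
After 9 (send(from=C, to=B, msg='start')): A:[resp] B:[err,start] C:[stop,tick]
After 10 (send(from=A, to=B, msg='data')): A:[resp] B:[err,start,data] C:[stop,tick]

Answer: 1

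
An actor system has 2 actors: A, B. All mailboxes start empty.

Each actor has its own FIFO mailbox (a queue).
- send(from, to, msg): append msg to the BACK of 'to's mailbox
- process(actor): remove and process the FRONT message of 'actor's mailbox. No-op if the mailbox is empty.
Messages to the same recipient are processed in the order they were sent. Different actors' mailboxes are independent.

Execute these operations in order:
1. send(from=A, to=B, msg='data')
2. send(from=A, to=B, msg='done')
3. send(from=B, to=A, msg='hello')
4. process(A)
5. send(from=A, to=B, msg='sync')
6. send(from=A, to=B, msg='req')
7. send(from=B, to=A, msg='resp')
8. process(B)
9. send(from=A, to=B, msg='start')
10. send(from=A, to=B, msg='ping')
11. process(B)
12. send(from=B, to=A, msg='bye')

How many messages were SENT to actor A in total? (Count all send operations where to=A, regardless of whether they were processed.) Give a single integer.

After 1 (send(from=A, to=B, msg='data')): A:[] B:[data]
After 2 (send(from=A, to=B, msg='done')): A:[] B:[data,done]
After 3 (send(from=B, to=A, msg='hello')): A:[hello] B:[data,done]
After 4 (process(A)): A:[] B:[data,done]
After 5 (send(from=A, to=B, msg='sync')): A:[] B:[data,done,sync]
After 6 (send(from=A, to=B, msg='req')): A:[] B:[data,done,sync,req]
After 7 (send(from=B, to=A, msg='resp')): A:[resp] B:[data,done,sync,req]
After 8 (process(B)): A:[resp] B:[done,sync,req]
After 9 (send(from=A, to=B, msg='start')): A:[resp] B:[done,sync,req,start]
After 10 (send(from=A, to=B, msg='ping')): A:[resp] B:[done,sync,req,start,ping]
After 11 (process(B)): A:[resp] B:[sync,req,start,ping]
After 12 (send(from=B, to=A, msg='bye')): A:[resp,bye] B:[sync,req,start,ping]

Answer: 3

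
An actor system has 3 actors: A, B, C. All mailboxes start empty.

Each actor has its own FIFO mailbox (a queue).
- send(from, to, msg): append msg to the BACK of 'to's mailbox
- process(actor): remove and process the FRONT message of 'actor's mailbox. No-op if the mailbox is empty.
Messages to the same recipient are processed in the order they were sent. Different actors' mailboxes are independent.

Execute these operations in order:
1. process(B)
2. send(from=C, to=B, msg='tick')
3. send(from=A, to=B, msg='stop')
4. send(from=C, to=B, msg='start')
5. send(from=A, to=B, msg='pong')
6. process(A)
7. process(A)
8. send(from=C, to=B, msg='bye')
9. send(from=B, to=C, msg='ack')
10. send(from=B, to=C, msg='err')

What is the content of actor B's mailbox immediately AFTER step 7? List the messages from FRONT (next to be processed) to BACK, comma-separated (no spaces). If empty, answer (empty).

After 1 (process(B)): A:[] B:[] C:[]
After 2 (send(from=C, to=B, msg='tick')): A:[] B:[tick] C:[]
After 3 (send(from=A, to=B, msg='stop')): A:[] B:[tick,stop] C:[]
After 4 (send(from=C, to=B, msg='start')): A:[] B:[tick,stop,start] C:[]
After 5 (send(from=A, to=B, msg='pong')): A:[] B:[tick,stop,start,pong] C:[]
After 6 (process(A)): A:[] B:[tick,stop,start,pong] C:[]
After 7 (process(A)): A:[] B:[tick,stop,start,pong] C:[]

tick,stop,start,pong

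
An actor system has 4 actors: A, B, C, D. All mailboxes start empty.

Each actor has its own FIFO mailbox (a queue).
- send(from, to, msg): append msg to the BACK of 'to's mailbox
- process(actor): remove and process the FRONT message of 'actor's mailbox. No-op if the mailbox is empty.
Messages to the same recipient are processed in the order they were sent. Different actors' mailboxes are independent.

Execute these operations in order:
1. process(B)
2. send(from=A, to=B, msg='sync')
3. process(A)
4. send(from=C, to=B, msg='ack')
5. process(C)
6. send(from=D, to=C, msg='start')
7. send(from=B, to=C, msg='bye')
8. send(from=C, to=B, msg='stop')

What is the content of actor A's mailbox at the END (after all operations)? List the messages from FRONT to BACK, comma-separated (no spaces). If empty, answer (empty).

Answer: (empty)

Derivation:
After 1 (process(B)): A:[] B:[] C:[] D:[]
After 2 (send(from=A, to=B, msg='sync')): A:[] B:[sync] C:[] D:[]
After 3 (process(A)): A:[] B:[sync] C:[] D:[]
After 4 (send(from=C, to=B, msg='ack')): A:[] B:[sync,ack] C:[] D:[]
After 5 (process(C)): A:[] B:[sync,ack] C:[] D:[]
After 6 (send(from=D, to=C, msg='start')): A:[] B:[sync,ack] C:[start] D:[]
After 7 (send(from=B, to=C, msg='bye')): A:[] B:[sync,ack] C:[start,bye] D:[]
After 8 (send(from=C, to=B, msg='stop')): A:[] B:[sync,ack,stop] C:[start,bye] D:[]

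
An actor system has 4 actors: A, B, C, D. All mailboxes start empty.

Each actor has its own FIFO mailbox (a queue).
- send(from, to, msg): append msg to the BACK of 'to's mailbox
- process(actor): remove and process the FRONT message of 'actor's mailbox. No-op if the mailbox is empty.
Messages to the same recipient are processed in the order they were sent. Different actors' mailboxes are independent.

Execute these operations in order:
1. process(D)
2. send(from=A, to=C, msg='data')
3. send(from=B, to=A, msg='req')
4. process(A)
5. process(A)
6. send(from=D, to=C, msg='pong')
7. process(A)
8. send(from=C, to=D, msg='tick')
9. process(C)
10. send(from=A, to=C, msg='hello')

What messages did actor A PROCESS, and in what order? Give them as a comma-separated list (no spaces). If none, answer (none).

After 1 (process(D)): A:[] B:[] C:[] D:[]
After 2 (send(from=A, to=C, msg='data')): A:[] B:[] C:[data] D:[]
After 3 (send(from=B, to=A, msg='req')): A:[req] B:[] C:[data] D:[]
After 4 (process(A)): A:[] B:[] C:[data] D:[]
After 5 (process(A)): A:[] B:[] C:[data] D:[]
After 6 (send(from=D, to=C, msg='pong')): A:[] B:[] C:[data,pong] D:[]
After 7 (process(A)): A:[] B:[] C:[data,pong] D:[]
After 8 (send(from=C, to=D, msg='tick')): A:[] B:[] C:[data,pong] D:[tick]
After 9 (process(C)): A:[] B:[] C:[pong] D:[tick]
After 10 (send(from=A, to=C, msg='hello')): A:[] B:[] C:[pong,hello] D:[tick]

Answer: req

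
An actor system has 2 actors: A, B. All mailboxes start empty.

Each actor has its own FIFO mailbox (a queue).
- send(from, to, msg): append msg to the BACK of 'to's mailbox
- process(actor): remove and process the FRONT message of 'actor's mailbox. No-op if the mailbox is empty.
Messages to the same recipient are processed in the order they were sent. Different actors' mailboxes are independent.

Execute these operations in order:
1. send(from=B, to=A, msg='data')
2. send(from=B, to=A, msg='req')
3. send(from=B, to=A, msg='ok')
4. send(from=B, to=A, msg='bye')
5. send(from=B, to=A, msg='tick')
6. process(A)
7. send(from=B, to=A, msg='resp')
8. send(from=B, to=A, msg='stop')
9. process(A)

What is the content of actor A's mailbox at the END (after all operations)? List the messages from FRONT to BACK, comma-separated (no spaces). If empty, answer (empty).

Answer: ok,bye,tick,resp,stop

Derivation:
After 1 (send(from=B, to=A, msg='data')): A:[data] B:[]
After 2 (send(from=B, to=A, msg='req')): A:[data,req] B:[]
After 3 (send(from=B, to=A, msg='ok')): A:[data,req,ok] B:[]
After 4 (send(from=B, to=A, msg='bye')): A:[data,req,ok,bye] B:[]
After 5 (send(from=B, to=A, msg='tick')): A:[data,req,ok,bye,tick] B:[]
After 6 (process(A)): A:[req,ok,bye,tick] B:[]
After 7 (send(from=B, to=A, msg='resp')): A:[req,ok,bye,tick,resp] B:[]
After 8 (send(from=B, to=A, msg='stop')): A:[req,ok,bye,tick,resp,stop] B:[]
After 9 (process(A)): A:[ok,bye,tick,resp,stop] B:[]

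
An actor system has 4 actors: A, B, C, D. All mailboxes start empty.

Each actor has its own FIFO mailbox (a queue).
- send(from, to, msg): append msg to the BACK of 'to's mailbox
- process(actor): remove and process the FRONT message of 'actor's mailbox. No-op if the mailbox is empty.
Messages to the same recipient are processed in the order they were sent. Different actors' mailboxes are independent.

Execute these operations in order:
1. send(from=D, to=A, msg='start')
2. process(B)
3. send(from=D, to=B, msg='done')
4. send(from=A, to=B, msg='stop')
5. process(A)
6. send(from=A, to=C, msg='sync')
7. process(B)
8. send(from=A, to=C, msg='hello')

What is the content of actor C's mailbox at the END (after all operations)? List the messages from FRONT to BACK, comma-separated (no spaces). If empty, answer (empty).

After 1 (send(from=D, to=A, msg='start')): A:[start] B:[] C:[] D:[]
After 2 (process(B)): A:[start] B:[] C:[] D:[]
After 3 (send(from=D, to=B, msg='done')): A:[start] B:[done] C:[] D:[]
After 4 (send(from=A, to=B, msg='stop')): A:[start] B:[done,stop] C:[] D:[]
After 5 (process(A)): A:[] B:[done,stop] C:[] D:[]
After 6 (send(from=A, to=C, msg='sync')): A:[] B:[done,stop] C:[sync] D:[]
After 7 (process(B)): A:[] B:[stop] C:[sync] D:[]
After 8 (send(from=A, to=C, msg='hello')): A:[] B:[stop] C:[sync,hello] D:[]

Answer: sync,hello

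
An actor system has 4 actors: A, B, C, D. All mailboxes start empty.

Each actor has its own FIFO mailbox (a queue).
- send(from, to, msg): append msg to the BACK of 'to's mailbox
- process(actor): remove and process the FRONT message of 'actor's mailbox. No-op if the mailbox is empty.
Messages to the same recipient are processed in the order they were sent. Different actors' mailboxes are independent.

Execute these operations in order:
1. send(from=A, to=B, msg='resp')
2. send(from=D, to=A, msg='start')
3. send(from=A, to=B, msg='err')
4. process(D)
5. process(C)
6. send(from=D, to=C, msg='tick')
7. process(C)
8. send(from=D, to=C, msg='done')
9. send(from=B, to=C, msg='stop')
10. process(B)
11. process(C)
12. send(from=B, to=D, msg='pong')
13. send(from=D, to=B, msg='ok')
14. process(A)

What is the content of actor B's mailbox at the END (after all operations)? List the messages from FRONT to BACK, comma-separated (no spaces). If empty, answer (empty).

Answer: err,ok

Derivation:
After 1 (send(from=A, to=B, msg='resp')): A:[] B:[resp] C:[] D:[]
After 2 (send(from=D, to=A, msg='start')): A:[start] B:[resp] C:[] D:[]
After 3 (send(from=A, to=B, msg='err')): A:[start] B:[resp,err] C:[] D:[]
After 4 (process(D)): A:[start] B:[resp,err] C:[] D:[]
After 5 (process(C)): A:[start] B:[resp,err] C:[] D:[]
After 6 (send(from=D, to=C, msg='tick')): A:[start] B:[resp,err] C:[tick] D:[]
After 7 (process(C)): A:[start] B:[resp,err] C:[] D:[]
After 8 (send(from=D, to=C, msg='done')): A:[start] B:[resp,err] C:[done] D:[]
After 9 (send(from=B, to=C, msg='stop')): A:[start] B:[resp,err] C:[done,stop] D:[]
After 10 (process(B)): A:[start] B:[err] C:[done,stop] D:[]
After 11 (process(C)): A:[start] B:[err] C:[stop] D:[]
After 12 (send(from=B, to=D, msg='pong')): A:[start] B:[err] C:[stop] D:[pong]
After 13 (send(from=D, to=B, msg='ok')): A:[start] B:[err,ok] C:[stop] D:[pong]
After 14 (process(A)): A:[] B:[err,ok] C:[stop] D:[pong]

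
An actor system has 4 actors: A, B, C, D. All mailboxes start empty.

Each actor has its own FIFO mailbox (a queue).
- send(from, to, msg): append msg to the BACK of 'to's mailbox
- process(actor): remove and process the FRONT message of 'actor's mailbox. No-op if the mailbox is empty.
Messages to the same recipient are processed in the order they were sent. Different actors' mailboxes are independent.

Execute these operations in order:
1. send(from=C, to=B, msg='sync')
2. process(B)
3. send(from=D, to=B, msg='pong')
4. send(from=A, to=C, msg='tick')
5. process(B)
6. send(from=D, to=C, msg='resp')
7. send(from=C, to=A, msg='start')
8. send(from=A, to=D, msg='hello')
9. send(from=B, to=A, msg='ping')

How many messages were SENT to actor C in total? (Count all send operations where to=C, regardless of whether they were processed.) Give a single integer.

After 1 (send(from=C, to=B, msg='sync')): A:[] B:[sync] C:[] D:[]
After 2 (process(B)): A:[] B:[] C:[] D:[]
After 3 (send(from=D, to=B, msg='pong')): A:[] B:[pong] C:[] D:[]
After 4 (send(from=A, to=C, msg='tick')): A:[] B:[pong] C:[tick] D:[]
After 5 (process(B)): A:[] B:[] C:[tick] D:[]
After 6 (send(from=D, to=C, msg='resp')): A:[] B:[] C:[tick,resp] D:[]
After 7 (send(from=C, to=A, msg='start')): A:[start] B:[] C:[tick,resp] D:[]
After 8 (send(from=A, to=D, msg='hello')): A:[start] B:[] C:[tick,resp] D:[hello]
After 9 (send(from=B, to=A, msg='ping')): A:[start,ping] B:[] C:[tick,resp] D:[hello]

Answer: 2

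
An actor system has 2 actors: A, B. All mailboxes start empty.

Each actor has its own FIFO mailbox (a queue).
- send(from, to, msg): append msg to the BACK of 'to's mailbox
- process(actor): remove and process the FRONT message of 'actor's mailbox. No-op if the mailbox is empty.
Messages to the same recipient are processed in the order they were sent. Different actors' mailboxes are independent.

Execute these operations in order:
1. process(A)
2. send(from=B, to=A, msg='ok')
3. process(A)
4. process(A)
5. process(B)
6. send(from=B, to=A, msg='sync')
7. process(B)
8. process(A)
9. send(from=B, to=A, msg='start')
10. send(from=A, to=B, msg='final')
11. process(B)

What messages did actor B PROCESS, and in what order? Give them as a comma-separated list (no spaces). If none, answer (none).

After 1 (process(A)): A:[] B:[]
After 2 (send(from=B, to=A, msg='ok')): A:[ok] B:[]
After 3 (process(A)): A:[] B:[]
After 4 (process(A)): A:[] B:[]
After 5 (process(B)): A:[] B:[]
After 6 (send(from=B, to=A, msg='sync')): A:[sync] B:[]
After 7 (process(B)): A:[sync] B:[]
After 8 (process(A)): A:[] B:[]
After 9 (send(from=B, to=A, msg='start')): A:[start] B:[]
After 10 (send(from=A, to=B, msg='final')): A:[start] B:[final]
After 11 (process(B)): A:[start] B:[]

Answer: final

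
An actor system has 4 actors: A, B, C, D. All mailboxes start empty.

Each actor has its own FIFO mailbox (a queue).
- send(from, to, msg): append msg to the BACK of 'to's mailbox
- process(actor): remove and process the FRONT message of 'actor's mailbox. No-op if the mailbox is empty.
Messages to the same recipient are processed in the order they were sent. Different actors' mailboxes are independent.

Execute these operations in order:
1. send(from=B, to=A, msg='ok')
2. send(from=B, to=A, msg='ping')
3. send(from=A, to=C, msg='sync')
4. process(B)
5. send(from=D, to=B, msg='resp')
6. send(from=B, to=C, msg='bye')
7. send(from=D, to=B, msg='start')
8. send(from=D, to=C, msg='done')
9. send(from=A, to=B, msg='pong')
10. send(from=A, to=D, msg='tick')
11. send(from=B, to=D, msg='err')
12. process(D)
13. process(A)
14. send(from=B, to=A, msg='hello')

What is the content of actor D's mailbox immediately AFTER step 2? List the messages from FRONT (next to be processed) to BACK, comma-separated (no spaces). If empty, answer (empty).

After 1 (send(from=B, to=A, msg='ok')): A:[ok] B:[] C:[] D:[]
After 2 (send(from=B, to=A, msg='ping')): A:[ok,ping] B:[] C:[] D:[]

(empty)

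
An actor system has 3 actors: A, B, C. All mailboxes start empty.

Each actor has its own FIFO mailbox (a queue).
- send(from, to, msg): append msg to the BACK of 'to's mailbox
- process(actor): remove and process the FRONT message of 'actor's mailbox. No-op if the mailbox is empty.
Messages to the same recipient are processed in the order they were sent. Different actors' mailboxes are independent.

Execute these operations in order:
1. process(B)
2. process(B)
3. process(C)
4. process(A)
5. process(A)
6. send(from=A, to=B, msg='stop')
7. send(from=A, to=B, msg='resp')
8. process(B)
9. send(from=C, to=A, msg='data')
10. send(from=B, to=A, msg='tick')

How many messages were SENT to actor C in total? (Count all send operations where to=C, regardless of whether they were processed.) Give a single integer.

After 1 (process(B)): A:[] B:[] C:[]
After 2 (process(B)): A:[] B:[] C:[]
After 3 (process(C)): A:[] B:[] C:[]
After 4 (process(A)): A:[] B:[] C:[]
After 5 (process(A)): A:[] B:[] C:[]
After 6 (send(from=A, to=B, msg='stop')): A:[] B:[stop] C:[]
After 7 (send(from=A, to=B, msg='resp')): A:[] B:[stop,resp] C:[]
After 8 (process(B)): A:[] B:[resp] C:[]
After 9 (send(from=C, to=A, msg='data')): A:[data] B:[resp] C:[]
After 10 (send(from=B, to=A, msg='tick')): A:[data,tick] B:[resp] C:[]

Answer: 0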